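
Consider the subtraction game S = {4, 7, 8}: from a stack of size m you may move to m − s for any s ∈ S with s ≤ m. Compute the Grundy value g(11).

Compute g(0), g(1), … for moves {4, 7, 8}:
g(0) = mex{} = 0
g(1) = mex{} = 0
g(2) = mex{} = 0
g(3) = mex{} = 0
g(4) = mex{0} = 1
g(5) = mex{0} = 1
g(6) = mex{0} = 1
g(7) = mex{0} = 1
g(8) = mex{0,1} = 2
g(9) = mex{0,1} = 2
g(10) = mex{0,1} = 2
g(11) = mex{0,1} = 2
So g(11) = 2.

2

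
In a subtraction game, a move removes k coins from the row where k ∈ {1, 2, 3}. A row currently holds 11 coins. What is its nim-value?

3

Grundy values for subtraction set {1, 2, 3}:
k:     0  1  2  3  4  5  6  7  8  9 10 11
g(k):  0  1  2  3  0  1  2  3  0  1  2  3
So g(11) = 3.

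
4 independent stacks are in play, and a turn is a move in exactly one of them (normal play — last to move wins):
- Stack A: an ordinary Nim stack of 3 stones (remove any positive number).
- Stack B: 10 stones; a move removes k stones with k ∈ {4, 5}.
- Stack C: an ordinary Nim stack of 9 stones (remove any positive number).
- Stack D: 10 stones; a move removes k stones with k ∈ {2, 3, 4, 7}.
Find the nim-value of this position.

Stack A is a plain Nim stack of size 3, so its Grundy value is 3.
Grundy values for stack B (subtraction set {4, 5}):
k:     0  1  2  3  4  5  6  7  8  9 10
g(k):  0  0  0  0  1  1  1  1  2  0  0
So g(10) = 0.
Stack C is a plain Nim stack of size 9, so its Grundy value is 9.
Grundy values for stack D (subtraction set {2, 3, 4, 7}):
g(0) = mex{} = 0
g(1) = mex{} = 0
g(2) = mex{0} = 1
g(3) = mex{0} = 1
g(4) = mex{0,1} = 2
g(5) = mex{0,1} = 2
g(6) = mex{1,2} = 0
g(7) = mex{0,1,2} = 3
g(8) = mex{0,2} = 1
g(9) = mex{0,1,2,3} = 4
g(10) = mex{0,1,3} = 2
So g(10) = 2.
By the Sprague-Grundy theorem, the Grundy value of a sum of independent games is the XOR of the component values.
Combined value = 3 ⊕ 0 ⊕ 9 ⊕ 2 = 8.

8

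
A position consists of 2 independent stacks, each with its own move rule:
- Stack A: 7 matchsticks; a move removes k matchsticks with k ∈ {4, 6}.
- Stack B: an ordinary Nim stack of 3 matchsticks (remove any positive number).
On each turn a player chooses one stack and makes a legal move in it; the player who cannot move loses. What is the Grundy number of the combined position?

2

Build the Grundy sequence for stack A with g(k) = mex{g(k−s) : s ∈ {4, 6}, s ≤ k}:
k:     0  1  2  3  4  5  6  7
g(k):  0  0  0  0  1  1  1  1
So g(7) = 1.
Stack B is a plain Nim stack of size 3, so its Grundy value is 3.
By the Sprague-Grundy theorem, the Grundy value of a sum of independent games is the XOR of the component values.
Combined value = 1 XOR 3 = 2.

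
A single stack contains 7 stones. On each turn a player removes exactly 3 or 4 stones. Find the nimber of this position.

0

Grundy values for subtraction set {3, 4}:
k:     0  1  2  3  4  5  6  7
g(k):  0  0  0  1  1  1  2  0
So g(7) = 0.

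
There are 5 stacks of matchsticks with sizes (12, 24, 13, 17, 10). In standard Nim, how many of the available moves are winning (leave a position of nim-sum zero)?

1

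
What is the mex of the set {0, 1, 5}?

2

The values 0, 1 are all present; 2 is the first non-negative integer missing from the set.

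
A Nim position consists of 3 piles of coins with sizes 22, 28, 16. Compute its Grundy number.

Nim-sum: 22 ⊕ 28 ⊕ 16 = 26.

26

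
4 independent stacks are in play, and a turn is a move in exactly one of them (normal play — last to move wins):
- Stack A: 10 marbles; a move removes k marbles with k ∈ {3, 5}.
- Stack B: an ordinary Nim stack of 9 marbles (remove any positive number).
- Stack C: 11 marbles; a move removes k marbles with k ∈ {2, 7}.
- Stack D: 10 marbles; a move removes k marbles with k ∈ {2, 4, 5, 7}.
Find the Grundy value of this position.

Build the Grundy sequence for stack A with g(k) = mex{g(k−s) : s ∈ {3, 5}, s ≤ k}:
k:     0  1  2  3  4  5  6  7  8  9 10
g(k):  0  0  0  1  1  1  2  2  0  0  0
So g(10) = 0.
Stack B is a plain Nim stack of size 9, so its Grundy value is 9.
For stack C, compute g(0), g(1), … with moves {2, 7}:
k:     0  1  2  3  4  5  6  7  8  9 10 11
g(k):  0  0  1  1  0  0  1  1  2  0  0  1
So g(11) = 1.
Grundy values for stack D (subtraction set {2, 4, 5, 7}):
g(0) = mex{} = 0
g(1) = mex{} = 0
g(2) = mex{0} = 1
g(3) = mex{0} = 1
g(4) = mex{0,1} = 2
g(5) = mex{0,1} = 2
g(6) = mex{0,1,2} = 3
g(7) = mex{0,1,2} = 3
g(8) = mex{0,1,2,3} = 4
g(9) = mex{1,2,3} = 0
g(10) = mex{1,2,3,4} = 0
So g(10) = 0.
By the Sprague-Grundy theorem, the Grundy value of a sum of independent games is the XOR of the component values.
Combined value = 0 XOR 9 XOR 1 XOR 0 = 8.

8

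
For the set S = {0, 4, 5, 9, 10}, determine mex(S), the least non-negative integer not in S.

0 is in the set but 1 is not, so the mex is 1.

1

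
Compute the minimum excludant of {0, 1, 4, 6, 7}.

2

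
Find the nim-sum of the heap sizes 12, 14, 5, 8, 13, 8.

10

Nim-sum: 12 ⊕ 14 ⊕ 5 ⊕ 8 ⊕ 13 ⊕ 8 = 10.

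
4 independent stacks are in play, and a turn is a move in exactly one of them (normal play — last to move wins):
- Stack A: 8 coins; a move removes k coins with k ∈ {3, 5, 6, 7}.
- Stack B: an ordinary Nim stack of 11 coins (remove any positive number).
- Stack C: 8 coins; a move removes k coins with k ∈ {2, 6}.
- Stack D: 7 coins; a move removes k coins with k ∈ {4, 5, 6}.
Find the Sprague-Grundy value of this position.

Grundy values for stack A (subtraction set {3, 5, 6, 7}):
g(0) = mex{} = 0
g(1) = mex{} = 0
g(2) = mex{} = 0
g(3) = mex{0} = 1
g(4) = mex{0} = 1
g(5) = mex{0} = 1
g(6) = mex{0,1} = 2
g(7) = mex{0,1} = 2
g(8) = mex{0,1} = 2
So g(8) = 2.
Stack B is a plain Nim stack of size 11, so its Grundy value is 11.
For stack C, compute g(0), g(1), … with moves {2, 6}:
g(0) = mex{} = 0
g(1) = mex{} = 0
g(2) = mex{0} = 1
g(3) = mex{0} = 1
g(4) = mex{1} = 0
g(5) = mex{1} = 0
g(6) = mex{0} = 1
g(7) = mex{0} = 1
g(8) = mex{1} = 0
So g(8) = 0.
Build the Grundy sequence for stack D with g(k) = mex{g(k−s) : s ∈ {4, 5, 6}, s ≤ k}:
g(0) = mex{} = 0
g(1) = mex{} = 0
g(2) = mex{} = 0
g(3) = mex{} = 0
g(4) = mex{0} = 1
g(5) = mex{0} = 1
g(6) = mex{0} = 1
g(7) = mex{0} = 1
So g(7) = 1.
The value of a disjunctive sum is the nim-sum of the parts.
Combined value = 2 XOR 11 XOR 0 XOR 1 = 8.

8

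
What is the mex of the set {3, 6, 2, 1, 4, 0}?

5

The values 0, 1, 2, 3, 4 are all present; 5 is the first non-negative integer missing from the set.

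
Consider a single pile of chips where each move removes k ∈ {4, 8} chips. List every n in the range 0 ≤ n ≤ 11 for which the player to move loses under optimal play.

0, 1, 2, 3

Compute g(0), g(1), … for moves {4, 8}:
k:     0  1  2  3  4  5  6  7  8  9 10 11
g(k):  0  0  0  0  1  1  1  1  2  2  2  2
The P-positions (g = 0) in 0..11 are 0, 1, 2, 3.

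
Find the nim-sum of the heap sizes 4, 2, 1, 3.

Nim-sum: 4 ^ 2 ^ 1 ^ 3 = 4.

4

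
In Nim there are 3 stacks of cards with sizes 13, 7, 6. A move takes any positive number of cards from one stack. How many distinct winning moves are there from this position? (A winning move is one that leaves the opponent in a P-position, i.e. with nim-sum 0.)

1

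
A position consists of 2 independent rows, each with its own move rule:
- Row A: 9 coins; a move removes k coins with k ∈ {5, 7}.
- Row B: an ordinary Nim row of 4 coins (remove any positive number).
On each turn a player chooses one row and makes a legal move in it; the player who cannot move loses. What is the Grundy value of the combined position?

5

Grundy values for row A (subtraction set {5, 7}):
g(0) = mex{} = 0
g(1) = mex{} = 0
g(2) = mex{} = 0
g(3) = mex{} = 0
g(4) = mex{} = 0
g(5) = mex{0} = 1
g(6) = mex{0} = 1
g(7) = mex{0} = 1
g(8) = mex{0} = 1
g(9) = mex{0} = 1
So g(9) = 1.
Row B is a plain Nim row of size 4, so its Grundy value is 4.
The value of a disjunctive sum is the nim-sum of the parts.
Combined value = 1 XOR 4 = 5.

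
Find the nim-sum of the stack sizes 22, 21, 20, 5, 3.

17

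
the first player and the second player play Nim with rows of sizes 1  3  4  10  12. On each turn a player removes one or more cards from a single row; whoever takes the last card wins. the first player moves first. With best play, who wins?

the second player wins

Bitwise XOR of the heap sizes:
  0001  (1)
  0011  (3)
  0100  (4)
  1010  (10)
  1100  (12)
  ----
  0000  (0)
The nim-sum is 0, so this is a P-position: the player to move is in a losing position under optimal play; the first player is about to move from it and so loses — the second player wins.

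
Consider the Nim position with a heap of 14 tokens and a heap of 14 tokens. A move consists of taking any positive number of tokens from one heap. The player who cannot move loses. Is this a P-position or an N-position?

P-position

Bitwise XOR of the heap sizes:
  1110  (14)
  1110  (14)
  ----
  0000  (0)
The nim-sum is 0, so this is a P-position: the player to move is in a losing position under optimal play.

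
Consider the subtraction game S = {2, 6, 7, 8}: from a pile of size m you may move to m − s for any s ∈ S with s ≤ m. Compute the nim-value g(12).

Build the Grundy sequence with g(k) = mex{g(k−s) : s ∈ {2, 6, 7, 8}, s ≤ k}:
k:     0  1  2  3  4  5  6  7  8  9 10 11 12
g(k):  0  0  1  1  0  0  1  1  2  2  3  3  2
So g(12) = 2.

2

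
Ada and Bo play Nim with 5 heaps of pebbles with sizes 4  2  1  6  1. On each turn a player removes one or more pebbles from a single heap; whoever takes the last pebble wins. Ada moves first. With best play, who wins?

Bo wins

Nim-sum: 4 ^ 2 ^ 1 ^ 6 ^ 1 = 0.
The nim-sum is 0, so this is a P-position: the player to move is in a losing position under optimal play; Ada is about to move from it and so loses — Bo wins.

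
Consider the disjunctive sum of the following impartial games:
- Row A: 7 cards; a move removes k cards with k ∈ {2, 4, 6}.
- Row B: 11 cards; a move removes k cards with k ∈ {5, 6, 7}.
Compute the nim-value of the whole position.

1

Grundy values for row A (subtraction set {2, 4, 6}):
g(0) = mex{} = 0
g(1) = mex{} = 0
g(2) = mex{0} = 1
g(3) = mex{0} = 1
g(4) = mex{0,1} = 2
g(5) = mex{0,1} = 2
g(6) = mex{0,1,2} = 3
g(7) = mex{0,1,2} = 3
So g(7) = 3.
For row B, compute g(0), g(1), … with moves {5, 6, 7}:
g(0) = mex{} = 0
g(1) = mex{} = 0
g(2) = mex{} = 0
g(3) = mex{} = 0
g(4) = mex{} = 0
g(5) = mex{0} = 1
g(6) = mex{0} = 1
g(7) = mex{0} = 1
g(8) = mex{0} = 1
g(9) = mex{0} = 1
g(10) = mex{0,1} = 2
g(11) = mex{0,1} = 2
So g(11) = 2.
The value of a disjunctive sum is the nim-sum of the parts.
Combined value = 3 ⊕ 2 = 1.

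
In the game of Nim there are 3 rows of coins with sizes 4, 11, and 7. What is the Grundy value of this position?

8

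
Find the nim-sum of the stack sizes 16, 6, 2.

Compute the nim-sum pairwise:
16 XOR 6 = 22
22 XOR 2 = 20

20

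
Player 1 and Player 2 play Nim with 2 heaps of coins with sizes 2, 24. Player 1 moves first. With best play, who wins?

Player 1 wins

Bitwise XOR of the heap sizes:
  00010  (2)
  11000  (24)
  -----
  11010  (26)
The nim-sum is 26 ≠ 0, so this is an N-position: the player to move can win; Player 1 has a winning move.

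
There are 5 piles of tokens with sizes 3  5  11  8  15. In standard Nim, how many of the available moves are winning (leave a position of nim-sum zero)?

Nim-sum: 3 ^ 5 ^ 11 ^ 8 ^ 15 = 10.
The overall nim-sum is X = 10. A pile of size p has a winning move iff p XOR X < p (reduce it to p XOR X).
  3: 3 XOR 10 = 9 ≥ 3 — no move.
  5: 5 XOR 10 = 15 ≥ 5 — no move.
  11: 11 XOR 10 = 1 < 11 — winning move (to 1).
  8: 8 XOR 10 = 2 < 8 — winning move (to 2).
  15: 15 XOR 10 = 5 < 15 — winning move (to 5).
That gives 3 winning moves.

3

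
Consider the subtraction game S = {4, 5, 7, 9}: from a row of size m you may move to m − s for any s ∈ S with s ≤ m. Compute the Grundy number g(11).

2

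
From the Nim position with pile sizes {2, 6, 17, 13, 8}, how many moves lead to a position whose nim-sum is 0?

1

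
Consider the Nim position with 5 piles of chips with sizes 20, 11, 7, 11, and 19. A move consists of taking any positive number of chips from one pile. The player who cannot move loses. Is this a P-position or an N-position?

P-position

In binary:
  10100  (20)
  01011  (11)
  00111  (7)
  01011  (11)
  10011  (19)
  -----
  00000  (0)
The nim-sum is 0, so this is a P-position: the player to move is in a losing position under optimal play.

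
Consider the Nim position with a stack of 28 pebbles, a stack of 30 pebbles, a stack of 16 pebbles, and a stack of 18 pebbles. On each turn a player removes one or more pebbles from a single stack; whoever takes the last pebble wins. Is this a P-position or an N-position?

P-position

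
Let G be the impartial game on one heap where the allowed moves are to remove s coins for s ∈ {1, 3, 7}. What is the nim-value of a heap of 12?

Compute g(0), g(1), … for moves {1, 3, 7}:
k:     0  1  2  3  4  5  6  7  8  9 10 11 12
g(k):  0  1  0  1  0  1  0  1  0  1  0  1  0
So g(12) = 0.

0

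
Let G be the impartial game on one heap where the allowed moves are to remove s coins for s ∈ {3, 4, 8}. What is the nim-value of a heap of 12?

0

Build the Grundy sequence with g(k) = mex{g(k−s) : s ∈ {3, 4, 8}, s ≤ k}:
k:     0  1  2  3  4  5  6  7  8  9 10 11 12
g(k):  0  0  0  1  1  1  2  0  2  3  1  3  0
So g(12) = 0.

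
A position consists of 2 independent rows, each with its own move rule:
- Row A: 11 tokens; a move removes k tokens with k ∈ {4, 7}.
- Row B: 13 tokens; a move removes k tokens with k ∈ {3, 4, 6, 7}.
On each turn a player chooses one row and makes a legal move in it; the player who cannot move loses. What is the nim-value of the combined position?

Build the Grundy sequence for row A with g(k) = mex{g(k−s) : s ∈ {4, 7}, s ≤ k}:
g(0) = mex{} = 0
g(1) = mex{} = 0
g(2) = mex{} = 0
g(3) = mex{} = 0
g(4) = mex{0} = 1
g(5) = mex{0} = 1
g(6) = mex{0} = 1
g(7) = mex{0} = 1
g(8) = mex{0,1} = 2
g(9) = mex{0,1} = 2
g(10) = mex{0,1} = 2
g(11) = mex{1} = 0
So g(11) = 0.
For row B, compute g(0), g(1), … with moves {3, 4, 6, 7}:
g(0) = mex{} = 0
g(1) = mex{} = 0
g(2) = mex{} = 0
g(3) = mex{0} = 1
g(4) = mex{0} = 1
g(5) = mex{0} = 1
g(6) = mex{0,1} = 2
g(7) = mex{0,1} = 2
g(8) = mex{0,1} = 2
g(9) = mex{0,1,2} = 3
g(10) = mex{1,2} = 0
g(11) = mex{1,2} = 0
g(12) = mex{1,2,3} = 0
g(13) = mex{0,2,3} = 1
So g(13) = 1.
The value of a disjunctive sum is the nim-sum of the parts.
Combined value = 0 XOR 1 = 1.

1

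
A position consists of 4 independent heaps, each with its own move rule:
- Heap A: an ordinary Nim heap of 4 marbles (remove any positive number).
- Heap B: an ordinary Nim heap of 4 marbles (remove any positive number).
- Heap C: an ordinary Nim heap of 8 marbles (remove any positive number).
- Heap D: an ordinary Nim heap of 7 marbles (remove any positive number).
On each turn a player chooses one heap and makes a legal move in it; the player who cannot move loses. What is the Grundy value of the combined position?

15

Heap A is a plain Nim heap of size 4, so its Grundy value is 4.
Heap B is a plain Nim heap of size 4, so its Grundy value is 4.
Heap C is a plain Nim heap of size 8, so its Grundy value is 8.
Heap D is a plain Nim heap of size 7, so its Grundy value is 7.
The value of a disjunctive sum is the nim-sum of the parts.
Combined value = 4 ⊕ 4 ⊕ 8 ⊕ 7 = 15.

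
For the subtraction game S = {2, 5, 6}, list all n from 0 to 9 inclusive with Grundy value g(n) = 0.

0, 1, 4, 8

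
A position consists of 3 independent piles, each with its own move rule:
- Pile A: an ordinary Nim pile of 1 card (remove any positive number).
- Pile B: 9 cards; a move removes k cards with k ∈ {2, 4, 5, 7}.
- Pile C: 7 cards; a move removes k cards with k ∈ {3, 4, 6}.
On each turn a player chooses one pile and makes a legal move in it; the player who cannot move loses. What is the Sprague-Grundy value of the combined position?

Pile A is a plain Nim pile of size 1, so its Grundy value is 1.
For pile B, compute g(0), g(1), … with moves {2, 4, 5, 7}:
k:     0  1  2  3  4  5  6  7  8  9
g(k):  0  0  1  1  2  2  3  3  4  0
So g(9) = 0.
Grundy values for pile C (subtraction set {3, 4, 6}):
g(0) = mex{} = 0
g(1) = mex{} = 0
g(2) = mex{} = 0
g(3) = mex{0} = 1
g(4) = mex{0} = 1
g(5) = mex{0} = 1
g(6) = mex{0,1} = 2
g(7) = mex{0,1} = 2
So g(7) = 2.
The value of a disjunctive sum is the nim-sum of the parts.
Combined value = 1 ⊕ 0 ⊕ 2 = 3.

3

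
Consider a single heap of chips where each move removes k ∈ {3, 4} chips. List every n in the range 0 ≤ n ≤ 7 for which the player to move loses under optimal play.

0, 1, 2, 7

Grundy values for subtraction set {3, 4}:
g(0) = mex{} = 0
g(1) = mex{} = 0
g(2) = mex{} = 0
g(3) = mex{0} = 1
g(4) = mex{0} = 1
g(5) = mex{0} = 1
g(6) = mex{0,1} = 2
g(7) = mex{1} = 0
The P-positions (g = 0) in 0..7 are 0, 1, 2, 7.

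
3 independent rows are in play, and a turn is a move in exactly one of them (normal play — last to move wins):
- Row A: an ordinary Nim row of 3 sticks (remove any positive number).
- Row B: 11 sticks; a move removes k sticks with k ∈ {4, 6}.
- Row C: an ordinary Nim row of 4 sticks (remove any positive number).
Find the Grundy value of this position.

Row A is a plain Nim row of size 3, so its Grundy value is 3.
For row B, compute g(0), g(1), … with moves {4, 6}:
g(0) = mex{} = 0
g(1) = mex{} = 0
g(2) = mex{} = 0
g(3) = mex{} = 0
g(4) = mex{0} = 1
g(5) = mex{0} = 1
g(6) = mex{0} = 1
g(7) = mex{0} = 1
g(8) = mex{0,1} = 2
g(9) = mex{0,1} = 2
g(10) = mex{1} = 0
g(11) = mex{1} = 0
So g(11) = 0.
Row C is a plain Nim row of size 4, so its Grundy value is 4.
The value of a disjunctive sum is the nim-sum of the parts.
Combined value = 3 ⊕ 0 ⊕ 4 = 7.

7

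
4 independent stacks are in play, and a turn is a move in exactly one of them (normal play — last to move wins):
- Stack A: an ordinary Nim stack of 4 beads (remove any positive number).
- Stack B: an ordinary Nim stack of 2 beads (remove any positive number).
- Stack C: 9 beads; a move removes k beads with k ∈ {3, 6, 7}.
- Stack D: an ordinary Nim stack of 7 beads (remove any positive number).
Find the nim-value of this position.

2

Stack A is a plain Nim stack of size 4, so its Grundy value is 4.
Stack B is a plain Nim stack of size 2, so its Grundy value is 2.
For stack C, compute g(0), g(1), … with moves {3, 6, 7}:
k:     0  1  2  3  4  5  6  7  8  9
g(k):  0  0  0  1  1  1  2  2  2  3
So g(9) = 3.
Stack D is a plain Nim stack of size 7, so its Grundy value is 7.
By the Sprague-Grundy theorem, the Grundy value of a sum of independent games is the XOR of the component values.
Combined value = 4 ⊕ 2 ⊕ 3 ⊕ 7 = 2.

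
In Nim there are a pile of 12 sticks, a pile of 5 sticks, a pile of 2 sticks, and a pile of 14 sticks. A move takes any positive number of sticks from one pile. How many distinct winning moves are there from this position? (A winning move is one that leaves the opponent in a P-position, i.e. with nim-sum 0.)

Compute the nim-sum pairwise:
12 XOR 5 = 9
9 XOR 2 = 11
11 XOR 14 = 5
The overall nim-sum is X = 5. A pile of size p has a winning move iff p XOR X < p (reduce it to p XOR X).
  12: 12 XOR 5 = 9 < 12 — winning move (to 9).
  5: 5 XOR 5 = 0 < 5 — winning move (to 0).
  2: 2 XOR 5 = 7 ≥ 2 — no move.
  14: 14 XOR 5 = 11 < 14 — winning move (to 11).
That gives 3 winning moves.

3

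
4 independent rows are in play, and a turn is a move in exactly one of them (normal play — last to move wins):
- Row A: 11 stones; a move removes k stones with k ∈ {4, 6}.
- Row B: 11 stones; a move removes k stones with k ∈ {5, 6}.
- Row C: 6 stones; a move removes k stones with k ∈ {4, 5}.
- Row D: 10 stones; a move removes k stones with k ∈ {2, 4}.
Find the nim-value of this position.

3

Grundy values for row A (subtraction set {4, 6}):
k:     0  1  2  3  4  5  6  7  8  9 10 11
g(k):  0  0  0  0  1  1  1  1  2  2  0  0
So g(11) = 0.
Build the Grundy sequence for row B with g(k) = mex{g(k−s) : s ∈ {5, 6}, s ≤ k}:
k:     0  1  2  3  4  5  6  7  8  9 10 11
g(k):  0  0  0  0  0  1  1  1  1  1  2  0
So g(11) = 0.
For row C, compute g(0), g(1), … with moves {4, 5}:
k:     0  1  2  3  4  5  6
g(k):  0  0  0  0  1  1  1
So g(6) = 1.
Build the Grundy sequence for row D with g(k) = mex{g(k−s) : s ∈ {2, 4}, s ≤ k}:
k:     0  1  2  3  4  5  6  7  8  9 10
g(k):  0  0  1  1  2  2  0  0  1  1  2
So g(10) = 2.
The value of a disjunctive sum is the nim-sum of the parts.
Combined value = 0 ⊕ 0 ⊕ 1 ⊕ 2 = 3.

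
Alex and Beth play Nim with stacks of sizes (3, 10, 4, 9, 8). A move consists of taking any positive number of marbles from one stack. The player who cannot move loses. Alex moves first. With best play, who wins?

Alex wins

In binary:
  0011  (3)
  1010  (10)
  0100  (4)
  1001  (9)
  1000  (8)
  ----
  1100  (12)
The nim-sum is 12 ≠ 0, so this is an N-position: the player to move can win; Alex has a winning move.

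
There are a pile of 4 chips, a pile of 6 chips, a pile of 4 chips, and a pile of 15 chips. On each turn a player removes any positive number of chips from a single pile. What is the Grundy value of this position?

9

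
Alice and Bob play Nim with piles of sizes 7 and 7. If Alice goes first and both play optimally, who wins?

Compute the nim-sum pairwise:
7 XOR 7 = 0
The nim-sum is 0, so this is a P-position: the player to move is in a losing position under optimal play; Alice is about to move from it and so loses — Bob wins.

Bob wins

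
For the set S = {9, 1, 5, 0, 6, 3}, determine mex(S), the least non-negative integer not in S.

2

The values 0, 1 are all present; 2 is the first non-negative integer missing from the set.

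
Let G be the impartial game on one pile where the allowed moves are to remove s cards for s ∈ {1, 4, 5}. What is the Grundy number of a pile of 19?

Compute g(0), g(1), … for moves {1, 4, 5}:
k:     0  1  2  3  4  5  6  7  8  9 10 11 12 13 14 15 16 17 18 19
g(k):  0  1  0  1  2  3  2  3  0  1  0  1  2  3  2  3  0  1  0  1
So g(19) = 1.

1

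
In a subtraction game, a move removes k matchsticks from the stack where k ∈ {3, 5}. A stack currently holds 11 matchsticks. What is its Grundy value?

Grundy values for subtraction set {3, 5}:
g(0) = mex{} = 0
g(1) = mex{} = 0
g(2) = mex{} = 0
g(3) = mex{0} = 1
g(4) = mex{0} = 1
g(5) = mex{0} = 1
g(6) = mex{0,1} = 2
g(7) = mex{0,1} = 2
g(8) = mex{1} = 0
g(9) = mex{1,2} = 0
g(10) = mex{1,2} = 0
g(11) = mex{0,2} = 1
So g(11) = 1.

1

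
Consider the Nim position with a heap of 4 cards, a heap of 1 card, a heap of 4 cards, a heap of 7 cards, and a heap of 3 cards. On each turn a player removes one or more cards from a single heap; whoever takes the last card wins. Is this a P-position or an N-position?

Write each in binary and XOR column by column:
  100  (4)
  001  (1)
  100  (4)
  111  (7)
  011  (3)
  ---
  101  (5)
The nim-sum is 5 ≠ 0, so this is an N-position: the player to move can win.

N-position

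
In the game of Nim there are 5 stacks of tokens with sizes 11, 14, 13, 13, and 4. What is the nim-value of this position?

Compute the nim-sum pairwise:
11 ^ 14 = 5
5 ^ 13 = 8
8 ^ 13 = 5
5 ^ 4 = 1

1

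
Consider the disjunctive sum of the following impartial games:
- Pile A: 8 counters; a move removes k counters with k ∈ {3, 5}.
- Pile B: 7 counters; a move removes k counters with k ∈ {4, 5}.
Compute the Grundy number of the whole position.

1

Build the Grundy sequence for pile A with g(k) = mex{g(k−s) : s ∈ {3, 5}, s ≤ k}:
k:     0  1  2  3  4  5  6  7  8
g(k):  0  0  0  1  1  1  2  2  0
So g(8) = 0.
For pile B, compute g(0), g(1), … with moves {4, 5}:
g(0) = mex{} = 0
g(1) = mex{} = 0
g(2) = mex{} = 0
g(3) = mex{} = 0
g(4) = mex{0} = 1
g(5) = mex{0} = 1
g(6) = mex{0} = 1
g(7) = mex{0} = 1
So g(7) = 1.
By the Sprague-Grundy theorem, the Grundy value of a sum of independent games is the XOR of the component values.
Combined value = 0 XOR 1 = 1.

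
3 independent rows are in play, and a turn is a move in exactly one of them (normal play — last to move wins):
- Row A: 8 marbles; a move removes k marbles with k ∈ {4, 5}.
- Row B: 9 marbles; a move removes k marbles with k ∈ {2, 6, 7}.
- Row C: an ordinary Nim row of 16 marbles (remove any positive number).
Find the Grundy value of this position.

18

For row A, compute g(0), g(1), … with moves {4, 5}:
g(0) = mex{} = 0
g(1) = mex{} = 0
g(2) = mex{} = 0
g(3) = mex{} = 0
g(4) = mex{0} = 1
g(5) = mex{0} = 1
g(6) = mex{0} = 1
g(7) = mex{0} = 1
g(8) = mex{0,1} = 2
So g(8) = 2.
Build the Grundy sequence for row B with g(k) = mex{g(k−s) : s ∈ {2, 6, 7}, s ≤ k}:
g(0) = mex{} = 0
g(1) = mex{} = 0
g(2) = mex{0} = 1
g(3) = mex{0} = 1
g(4) = mex{1} = 0
g(5) = mex{1} = 0
g(6) = mex{0} = 1
g(7) = mex{0} = 1
g(8) = mex{0,1} = 2
g(9) = mex{1} = 0
So g(9) = 0.
Row C is a plain Nim row of size 16, so its Grundy value is 16.
By the Sprague-Grundy theorem, the Grundy value of a sum of independent games is the XOR of the component values.
Combined value = 2 XOR 0 XOR 16 = 18.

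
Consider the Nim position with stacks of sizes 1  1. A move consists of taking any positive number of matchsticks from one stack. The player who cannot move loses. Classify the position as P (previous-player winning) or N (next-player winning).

P-position

Compute the nim-sum pairwise:
1 ⊕ 1 = 0
The nim-sum is 0, so this is a P-position: the player to move is in a losing position under optimal play.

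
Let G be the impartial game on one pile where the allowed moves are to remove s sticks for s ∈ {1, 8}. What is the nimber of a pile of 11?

0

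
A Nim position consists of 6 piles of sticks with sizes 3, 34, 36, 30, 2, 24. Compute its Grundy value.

1

Compute the nim-sum pairwise:
3 ^ 34 = 33
33 ^ 36 = 5
5 ^ 30 = 27
27 ^ 2 = 25
25 ^ 24 = 1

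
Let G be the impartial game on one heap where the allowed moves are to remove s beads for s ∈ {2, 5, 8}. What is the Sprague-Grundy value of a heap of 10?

Build the Grundy sequence with g(k) = mex{g(k−s) : s ∈ {2, 5, 8}, s ≤ k}:
g(0) = mex{} = 0
g(1) = mex{} = 0
g(2) = mex{0} = 1
g(3) = mex{0} = 1
g(4) = mex{1} = 0
g(5) = mex{0,1} = 2
g(6) = mex{0} = 1
g(7) = mex{1,2} = 0
g(8) = mex{0,1} = 2
g(9) = mex{0} = 1
g(10) = mex{1,2} = 0
So g(10) = 0.

0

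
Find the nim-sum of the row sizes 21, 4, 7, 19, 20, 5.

Write each in binary and XOR column by column:
  10101  (21)
  00100  (4)
  00111  (7)
  10011  (19)
  10100  (20)
  00101  (5)
  -----
  10100  (20)

20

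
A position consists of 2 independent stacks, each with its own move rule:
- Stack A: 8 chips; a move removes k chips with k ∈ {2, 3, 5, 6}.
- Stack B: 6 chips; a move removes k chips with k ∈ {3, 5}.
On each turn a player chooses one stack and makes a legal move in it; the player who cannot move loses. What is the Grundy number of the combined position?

2

For stack A, compute g(0), g(1), … with moves {2, 3, 5, 6}:
g(0) = mex{} = 0
g(1) = mex{} = 0
g(2) = mex{0} = 1
g(3) = mex{0} = 1
g(4) = mex{0,1} = 2
g(5) = mex{0,1} = 2
g(6) = mex{0,1,2} = 3
g(7) = mex{0,1,2} = 3
g(8) = mex{1,2,3} = 0
So g(8) = 0.
Build the Grundy sequence for stack B with g(k) = mex{g(k−s) : s ∈ {3, 5}, s ≤ k}:
g(0) = mex{} = 0
g(1) = mex{} = 0
g(2) = mex{} = 0
g(3) = mex{0} = 1
g(4) = mex{0} = 1
g(5) = mex{0} = 1
g(6) = mex{0,1} = 2
So g(6) = 2.
By the Sprague-Grundy theorem, the Grundy value of a sum of independent games is the XOR of the component values.
Combined value = 0 ⊕ 2 = 2.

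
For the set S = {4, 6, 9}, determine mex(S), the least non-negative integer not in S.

0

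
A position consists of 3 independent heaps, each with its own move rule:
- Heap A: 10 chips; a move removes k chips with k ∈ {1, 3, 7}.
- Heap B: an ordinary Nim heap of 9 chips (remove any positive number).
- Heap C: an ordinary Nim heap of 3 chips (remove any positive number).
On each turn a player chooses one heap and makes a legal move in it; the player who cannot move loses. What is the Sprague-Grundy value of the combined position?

For heap A, compute g(0), g(1), … with moves {1, 3, 7}:
k:     0  1  2  3  4  5  6  7  8  9 10
g(k):  0  1  0  1  0  1  0  1  0  1  0
So g(10) = 0.
Heap B is a plain Nim heap of size 9, so its Grundy value is 9.
Heap C is a plain Nim heap of size 3, so its Grundy value is 3.
The value of a disjunctive sum is the nim-sum of the parts.
Combined value = 0 XOR 9 XOR 3 = 10.

10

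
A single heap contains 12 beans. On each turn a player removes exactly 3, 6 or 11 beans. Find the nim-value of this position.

Grundy values for subtraction set {3, 6, 11}:
k:     0  1  2  3  4  5  6  7  8  9 10 11 12
g(k):  0  0  0  1  1  1  2  2  2  0  0  3  1
So g(12) = 1.

1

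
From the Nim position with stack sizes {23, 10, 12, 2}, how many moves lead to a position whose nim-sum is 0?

1

Compute the nim-sum pairwise:
23 ⊕ 10 = 29
29 ⊕ 12 = 17
17 ⊕ 2 = 19
The overall nim-sum is X = 19. A stack of size p has a winning move iff p XOR X < p (reduce it to p XOR X).
  23: 23 XOR 19 = 4 < 23 — winning move (to 4).
  10: 10 XOR 19 = 25 ≥ 10 — no move.
  12: 12 XOR 19 = 31 ≥ 12 — no move.
  2: 2 XOR 19 = 17 ≥ 2 — no move.
That gives 1 winning move.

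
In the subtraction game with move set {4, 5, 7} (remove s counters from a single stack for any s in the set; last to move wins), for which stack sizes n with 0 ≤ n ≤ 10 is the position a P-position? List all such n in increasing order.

Build the Grundy sequence with g(k) = mex{g(k−s) : s ∈ {4, 5, 7}, s ≤ k}:
k:     0  1  2  3  4  5  6  7  8  9 10
g(k):  0  0  0  0  1  1  1  1  2  2  2
The P-positions (g = 0) in 0..10 are 0, 1, 2, 3.

0, 1, 2, 3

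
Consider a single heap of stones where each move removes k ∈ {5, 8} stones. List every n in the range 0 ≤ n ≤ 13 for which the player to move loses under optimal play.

Build the Grundy sequence with g(k) = mex{g(k−s) : s ∈ {5, 8}, s ≤ k}:
g(0) = mex{} = 0
g(1) = mex{} = 0
g(2) = mex{} = 0
g(3) = mex{} = 0
g(4) = mex{} = 0
g(5) = mex{0} = 1
g(6) = mex{0} = 1
g(7) = mex{0} = 1
g(8) = mex{0} = 1
g(9) = mex{0} = 1
g(10) = mex{0,1} = 2
g(11) = mex{0,1} = 2
g(12) = mex{0,1} = 2
g(13) = mex{1} = 0
The P-positions (g = 0) in 0..13 are 0, 1, 2, 3, 4, 13.

0, 1, 2, 3, 4, 13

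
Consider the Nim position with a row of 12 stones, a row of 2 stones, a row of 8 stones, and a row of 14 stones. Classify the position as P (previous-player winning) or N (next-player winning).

N-position

In binary:
  1100  (12)
  0010  (2)
  1000  (8)
  1110  (14)
  ----
  1000  (8)
The nim-sum is 8 ≠ 0, so this is an N-position: the player to move can win.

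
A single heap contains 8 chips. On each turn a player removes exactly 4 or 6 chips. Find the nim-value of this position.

2

Grundy values for subtraction set {4, 6}:
g(0) = mex{} = 0
g(1) = mex{} = 0
g(2) = mex{} = 0
g(3) = mex{} = 0
g(4) = mex{0} = 1
g(5) = mex{0} = 1
g(6) = mex{0} = 1
g(7) = mex{0} = 1
g(8) = mex{0,1} = 2
So g(8) = 2.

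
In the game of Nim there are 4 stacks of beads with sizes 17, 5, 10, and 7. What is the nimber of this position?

25

Bitwise XOR of the heap sizes:
  10001  (17)
  00101  (5)
  01010  (10)
  00111  (7)
  -----
  11001  (25)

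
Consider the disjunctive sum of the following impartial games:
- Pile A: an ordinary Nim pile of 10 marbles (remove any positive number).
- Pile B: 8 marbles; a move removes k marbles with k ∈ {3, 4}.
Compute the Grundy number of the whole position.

Pile A is a plain Nim pile of size 10, so its Grundy value is 10.
Build the Grundy sequence for pile B with g(k) = mex{g(k−s) : s ∈ {3, 4}, s ≤ k}:
g(0) = mex{} = 0
g(1) = mex{} = 0
g(2) = mex{} = 0
g(3) = mex{0} = 1
g(4) = mex{0} = 1
g(5) = mex{0} = 1
g(6) = mex{0,1} = 2
g(7) = mex{1} = 0
g(8) = mex{1} = 0
So g(8) = 0.
The value of a disjunctive sum is the nim-sum of the parts.
Combined value = 10 ⊕ 0 = 10.

10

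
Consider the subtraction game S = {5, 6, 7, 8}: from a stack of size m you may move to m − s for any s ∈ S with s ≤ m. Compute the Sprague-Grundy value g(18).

1

Compute g(0), g(1), … for moves {5, 6, 7, 8}:
k:     0  1  2  3  4  5  6  7  8  9 10 11 12 13 14 15 16 17 18
g(k):  0  0  0  0  0  1  1  1  1  1  2  2  2  0  0  0  0  0  1
So g(18) = 1.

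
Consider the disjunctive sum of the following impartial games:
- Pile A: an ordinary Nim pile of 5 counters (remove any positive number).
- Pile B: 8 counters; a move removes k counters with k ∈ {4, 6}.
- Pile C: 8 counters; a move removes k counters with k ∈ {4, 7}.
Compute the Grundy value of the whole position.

5

Pile A is a plain Nim pile of size 5, so its Grundy value is 5.
Build the Grundy sequence for pile B with g(k) = mex{g(k−s) : s ∈ {4, 6}, s ≤ k}:
k:     0  1  2  3  4  5  6  7  8
g(k):  0  0  0  0  1  1  1  1  2
So g(8) = 2.
For pile C, compute g(0), g(1), … with moves {4, 7}:
g(0) = mex{} = 0
g(1) = mex{} = 0
g(2) = mex{} = 0
g(3) = mex{} = 0
g(4) = mex{0} = 1
g(5) = mex{0} = 1
g(6) = mex{0} = 1
g(7) = mex{0} = 1
g(8) = mex{0,1} = 2
So g(8) = 2.
By the Sprague-Grundy theorem, the Grundy value of a sum of independent games is the XOR of the component values.
Combined value = 5 XOR 2 XOR 2 = 5.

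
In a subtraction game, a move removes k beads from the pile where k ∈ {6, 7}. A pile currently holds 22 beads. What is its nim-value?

1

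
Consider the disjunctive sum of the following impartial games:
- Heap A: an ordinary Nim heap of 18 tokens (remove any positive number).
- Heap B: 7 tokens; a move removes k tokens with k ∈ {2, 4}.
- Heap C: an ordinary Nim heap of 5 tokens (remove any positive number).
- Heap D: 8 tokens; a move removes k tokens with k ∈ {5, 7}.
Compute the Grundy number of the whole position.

Heap A is a plain Nim heap of size 18, so its Grundy value is 18.
For heap B, compute g(0), g(1), … with moves {2, 4}:
k:     0  1  2  3  4  5  6  7
g(k):  0  0  1  1  2  2  0  0
So g(7) = 0.
Heap C is a plain Nim heap of size 5, so its Grundy value is 5.
Grundy values for heap D (subtraction set {5, 7}):
k:     0  1  2  3  4  5  6  7  8
g(k):  0  0  0  0  0  1  1  1  1
So g(8) = 1.
By the Sprague-Grundy theorem, the Grundy value of a sum of independent games is the XOR of the component values.
Combined value = 18 ⊕ 0 ⊕ 5 ⊕ 1 = 22.

22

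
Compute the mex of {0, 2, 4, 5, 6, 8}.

1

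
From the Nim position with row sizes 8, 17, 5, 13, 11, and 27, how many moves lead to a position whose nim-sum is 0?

Compute the nim-sum pairwise:
8 ^ 17 = 25
25 ^ 5 = 28
28 ^ 13 = 17
17 ^ 11 = 26
26 ^ 27 = 1
The overall nim-sum is X = 1. A row of size p has a winning move iff p XOR X < p (reduce it to p XOR X).
  8: 8 XOR 1 = 9 ≥ 8 — no move.
  17: 17 XOR 1 = 16 < 17 — winning move (to 16).
  5: 5 XOR 1 = 4 < 5 — winning move (to 4).
  13: 13 XOR 1 = 12 < 13 — winning move (to 12).
  11: 11 XOR 1 = 10 < 11 — winning move (to 10).
  27: 27 XOR 1 = 26 < 27 — winning move (to 26).
That gives 5 winning moves.

5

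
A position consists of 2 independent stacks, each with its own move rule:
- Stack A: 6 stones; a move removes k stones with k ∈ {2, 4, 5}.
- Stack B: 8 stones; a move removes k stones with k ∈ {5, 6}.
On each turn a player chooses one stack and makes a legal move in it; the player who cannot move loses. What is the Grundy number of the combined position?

Grundy values for stack A (subtraction set {2, 4, 5}):
g(0) = mex{} = 0
g(1) = mex{} = 0
g(2) = mex{0} = 1
g(3) = mex{0} = 1
g(4) = mex{0,1} = 2
g(5) = mex{0,1} = 2
g(6) = mex{0,1,2} = 3
So g(6) = 3.
Build the Grundy sequence for stack B with g(k) = mex{g(k−s) : s ∈ {5, 6}, s ≤ k}:
g(0) = mex{} = 0
g(1) = mex{} = 0
g(2) = mex{} = 0
g(3) = mex{} = 0
g(4) = mex{} = 0
g(5) = mex{0} = 1
g(6) = mex{0} = 1
g(7) = mex{0} = 1
g(8) = mex{0} = 1
So g(8) = 1.
By the Sprague-Grundy theorem, the Grundy value of a sum of independent games is the XOR of the component values.
Combined value = 3 ⊕ 1 = 2.

2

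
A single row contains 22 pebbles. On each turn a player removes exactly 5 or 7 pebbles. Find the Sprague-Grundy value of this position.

Build the Grundy sequence with g(k) = mex{g(k−s) : s ∈ {5, 7}, s ≤ k}:
k:     0  1  2  3  4  5  6  7  8  9 10 11 12 13 14 15 16 17 18 19 20 21 22
g(k):  0  0  0  0  0  1  1  1  1  1  2  2  0  0  0  0  0  1  1  1  1  1  2
So g(22) = 2.

2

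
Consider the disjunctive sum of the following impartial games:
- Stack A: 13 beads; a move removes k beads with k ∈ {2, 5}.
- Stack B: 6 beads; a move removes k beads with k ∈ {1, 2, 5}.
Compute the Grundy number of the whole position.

For stack A, compute g(0), g(1), … with moves {2, 5}:
g(0) = mex{} = 0
g(1) = mex{} = 0
g(2) = mex{0} = 1
g(3) = mex{0} = 1
g(4) = mex{1} = 0
g(5) = mex{0,1} = 2
g(6) = mex{0} = 1
g(7) = mex{1,2} = 0
g(8) = mex{1} = 0
g(9) = mex{0} = 1
g(10) = mex{0,2} = 1
g(11) = mex{1} = 0
g(12) = mex{0,1} = 2
g(13) = mex{0} = 1
So g(13) = 1.
For stack B, compute g(0), g(1), … with moves {1, 2, 5}:
g(0) = mex{} = 0
g(1) = mex{0} = 1
g(2) = mex{0,1} = 2
g(3) = mex{1,2} = 0
g(4) = mex{0,2} = 1
g(5) = mex{0,1} = 2
g(6) = mex{1,2} = 0
So g(6) = 0.
By the Sprague-Grundy theorem, the Grundy value of a sum of independent games is the XOR of the component values.
Combined value = 1 ⊕ 0 = 1.

1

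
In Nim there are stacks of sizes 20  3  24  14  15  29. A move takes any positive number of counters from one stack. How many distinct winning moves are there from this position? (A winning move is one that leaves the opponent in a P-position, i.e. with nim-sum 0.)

3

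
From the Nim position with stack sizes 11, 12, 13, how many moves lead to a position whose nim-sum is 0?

3

Bitwise XOR of the heap sizes:
  1011  (11)
  1100  (12)
  1101  (13)
  ----
  1010  (10)
The overall nim-sum is X = 10. A stack of size p has a winning move iff p XOR X < p (reduce it to p XOR X).
  11: 11 XOR 10 = 1 < 11 — winning move (to 1).
  12: 12 XOR 10 = 6 < 12 — winning move (to 6).
  13: 13 XOR 10 = 7 < 13 — winning move (to 7).
That gives 3 winning moves.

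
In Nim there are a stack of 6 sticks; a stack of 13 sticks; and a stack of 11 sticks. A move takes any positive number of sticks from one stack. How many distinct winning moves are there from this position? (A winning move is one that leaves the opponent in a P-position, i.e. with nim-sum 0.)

Nim-sum: 6 ⊕ 13 ⊕ 11 = 0.
The nim-sum is already 0, so every move leaves a nonzero nim-sum — there are no winning moves.

0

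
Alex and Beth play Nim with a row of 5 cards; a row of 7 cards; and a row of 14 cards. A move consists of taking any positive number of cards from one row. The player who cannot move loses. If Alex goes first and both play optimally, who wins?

Nim-sum: 5 XOR 7 XOR 14 = 12.
The nim-sum is 12 ≠ 0, so this is an N-position: the player to move can win; Alex has a winning move.

Alex wins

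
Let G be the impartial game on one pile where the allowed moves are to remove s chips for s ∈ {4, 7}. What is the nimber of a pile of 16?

Build the Grundy sequence with g(k) = mex{g(k−s) : s ∈ {4, 7}, s ≤ k}:
k:     0  1  2  3  4  5  6  7  8  9 10 11 12 13 14 15 16
g(k):  0  0  0  0  1  1  1  1  2  2  2  0  0  0  0  1  1
So g(16) = 1.

1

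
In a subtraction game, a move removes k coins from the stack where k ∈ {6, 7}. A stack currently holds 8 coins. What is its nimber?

1

Grundy values for subtraction set {6, 7}:
g(0) = mex{} = 0
g(1) = mex{} = 0
g(2) = mex{} = 0
g(3) = mex{} = 0
g(4) = mex{} = 0
g(5) = mex{} = 0
g(6) = mex{0} = 1
g(7) = mex{0} = 1
g(8) = mex{0} = 1
So g(8) = 1.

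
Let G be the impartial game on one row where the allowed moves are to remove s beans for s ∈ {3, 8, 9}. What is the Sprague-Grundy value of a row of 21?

1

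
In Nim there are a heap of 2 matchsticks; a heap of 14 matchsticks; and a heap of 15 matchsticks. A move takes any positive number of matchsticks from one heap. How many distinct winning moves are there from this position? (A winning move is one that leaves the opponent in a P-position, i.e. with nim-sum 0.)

In binary:
  0010  (2)
  1110  (14)
  1111  (15)
  ----
  0011  (3)
The overall nim-sum is X = 3. A heap of size p has a winning move iff p XOR X < p (reduce it to p XOR X).
  2: 2 XOR 3 = 1 < 2 — winning move (to 1).
  14: 14 XOR 3 = 13 < 14 — winning move (to 13).
  15: 15 XOR 3 = 12 < 15 — winning move (to 12).
That gives 3 winning moves.

3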